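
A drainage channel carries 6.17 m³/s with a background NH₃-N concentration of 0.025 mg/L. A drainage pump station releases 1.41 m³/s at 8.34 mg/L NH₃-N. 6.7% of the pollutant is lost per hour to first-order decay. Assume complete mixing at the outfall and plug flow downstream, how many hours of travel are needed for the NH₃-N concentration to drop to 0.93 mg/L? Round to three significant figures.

7.57 h

Flow-weighted average: C = (6.170·0.02500 + 1.410·8.340) / 7.580 = 11.91/7.580 = 1.572 mg/L.
6.7%/h lost → k = −ln(1 − 0.067) = 0.06935 h⁻¹.
1.572·exp(−k·t) = 0.93 → t = ln(1.572/0.93)/k = 27240 s = 7.567 h.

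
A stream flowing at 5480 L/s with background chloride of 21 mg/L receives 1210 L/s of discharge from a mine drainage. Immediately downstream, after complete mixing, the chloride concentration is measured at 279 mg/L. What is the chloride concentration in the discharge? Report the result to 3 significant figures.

1450 mg/L

Mass balance: 5480·21.00 + 1210·Cₑ = 6690·279.0
→ Cₑ = (6690·279.0 − 5480·21.00) / 1210 = 1447 mg/L.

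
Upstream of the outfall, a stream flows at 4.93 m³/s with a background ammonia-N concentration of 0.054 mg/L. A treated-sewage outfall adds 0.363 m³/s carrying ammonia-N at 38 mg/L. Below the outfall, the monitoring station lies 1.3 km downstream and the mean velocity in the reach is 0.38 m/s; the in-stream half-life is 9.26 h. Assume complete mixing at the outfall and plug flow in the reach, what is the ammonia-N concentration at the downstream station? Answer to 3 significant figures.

2.47 mg/L

Flow-weighted average: C = (4.930·0.05400 + 0.3630·38.00) / 5.293 = 14.06/5.293 = 2.656 mg/L.
Travel time t = 1.3·1000 / 0.38 = 3421 s = 0.9503 h.
Half-life 9.26 h → k = ln 2 / 9.26 = 0.07485 h⁻¹ = 1.796 d⁻¹.
Decay over the reach: 2.656·exp(−kt) = 2.656·0.9313 = 2.474 mg/L.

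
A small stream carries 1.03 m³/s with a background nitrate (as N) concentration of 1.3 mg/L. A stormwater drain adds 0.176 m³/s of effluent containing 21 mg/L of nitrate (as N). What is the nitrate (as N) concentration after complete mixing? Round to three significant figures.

Mass balance: C = (1.030·1.300 + 0.1760·21.00) / 1.206 = 5.035/1.206 = 4.175 mg/L.

4.17 mg/L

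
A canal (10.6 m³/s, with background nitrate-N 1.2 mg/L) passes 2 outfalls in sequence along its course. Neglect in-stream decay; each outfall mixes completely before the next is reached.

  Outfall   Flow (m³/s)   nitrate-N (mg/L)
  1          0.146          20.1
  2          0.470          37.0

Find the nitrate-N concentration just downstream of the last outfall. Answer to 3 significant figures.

2.95 mg/L

After outfall 1: Q = 10.60 + 0.1460 = 10.75 m³/s; C = (10.60·1.200 + 0.1460·20.10)/10.75 = 1.457 mg/L.
After outfall 2: Q = 10.75 + 0.4700 = 11.22 m³/s; C = (10.75·1.457 + 0.4700·37.00)/11.22 = 2.946 mg/L.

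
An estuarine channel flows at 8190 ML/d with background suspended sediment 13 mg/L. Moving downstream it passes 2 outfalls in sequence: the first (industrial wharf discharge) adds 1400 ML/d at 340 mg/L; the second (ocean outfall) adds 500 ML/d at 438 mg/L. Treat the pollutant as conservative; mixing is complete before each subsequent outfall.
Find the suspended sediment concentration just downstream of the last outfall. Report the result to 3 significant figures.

Outfall 1: combined Q = 9590 ML/d; C = (8190·13.00 + 1400·340.0)/9590 = 60.74 mg/L.
Outfall 2: combined Q = 10090 ML/d; C = (9590·60.74 + 500.0·438.0)/10090 = 79.43 mg/L.

79.4 mg/L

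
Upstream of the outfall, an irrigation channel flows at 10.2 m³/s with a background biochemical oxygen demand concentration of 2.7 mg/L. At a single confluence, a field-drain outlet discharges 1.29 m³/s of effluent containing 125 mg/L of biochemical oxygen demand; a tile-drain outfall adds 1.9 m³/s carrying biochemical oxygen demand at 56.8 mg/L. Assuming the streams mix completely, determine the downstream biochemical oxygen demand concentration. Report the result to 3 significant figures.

22.2 mg/L

Mixed concentration C = ΣQC/ΣQ = (10.20·2.700 + 1.290·125.0 + 1.900·56.80) / 13.39 = 296.7/13.39 = 22.16 mg/L.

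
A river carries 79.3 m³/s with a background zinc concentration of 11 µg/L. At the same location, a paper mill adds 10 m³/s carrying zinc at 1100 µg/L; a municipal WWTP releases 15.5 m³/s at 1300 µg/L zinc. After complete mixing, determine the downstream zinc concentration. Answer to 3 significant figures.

Mixed concentration C = ΣQC/ΣQ = (79.30·11.00 + 10.00·1100 + 15.50·1300) / 104.8 = 32020/104.8 = 305.6 µg/L.

306 µg/L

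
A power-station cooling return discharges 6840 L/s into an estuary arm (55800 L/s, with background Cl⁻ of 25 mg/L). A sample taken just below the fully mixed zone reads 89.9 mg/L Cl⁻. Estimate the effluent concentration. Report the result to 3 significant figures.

619 mg/L

Mass balance: 55800·25.00 + 6840·Cₑ = 62640·89.90
→ Cₑ = (62640·89.90 − 55800·25.00) / 6840 = 619.3 mg/L.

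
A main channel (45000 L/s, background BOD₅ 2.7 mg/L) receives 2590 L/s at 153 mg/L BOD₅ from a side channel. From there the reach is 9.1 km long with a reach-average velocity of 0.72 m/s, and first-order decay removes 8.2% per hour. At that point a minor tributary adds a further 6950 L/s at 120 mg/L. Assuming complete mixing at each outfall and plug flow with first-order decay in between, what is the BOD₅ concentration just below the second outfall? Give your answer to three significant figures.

After mixing, C = (45000·2.700 + 2590·153.0) / 47590 = 517800/47590 = 10.88 mg/L; combined flow 47590 L/s.
Travel time t = 9.1·1000 / 0.72 = 12640 s = 3.511 h.
8.2%/h lost → k = −ln(1 − 0.082) = 0.08556 h⁻¹.
Applying C = C₀e^(−kt): 10.88 × 0.7405 = 8.057 mg/L.
At the second outfall, C = (47590·8.057 + 6950·120.0) / (47590 + 6950) = 22.32 mg/L.

22.3 mg/L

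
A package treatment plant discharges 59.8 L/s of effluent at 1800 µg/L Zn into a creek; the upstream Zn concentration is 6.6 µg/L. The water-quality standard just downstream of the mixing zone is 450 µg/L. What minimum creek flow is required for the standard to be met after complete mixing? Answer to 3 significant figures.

182 L/s

Set C_mix = 450: (Q·6.600 + 59.80·1800) / (Q + 59.80) = 450
→ Q = 59.80·(1800 − 450)/(450 − 6.600) = 182.1 L/s.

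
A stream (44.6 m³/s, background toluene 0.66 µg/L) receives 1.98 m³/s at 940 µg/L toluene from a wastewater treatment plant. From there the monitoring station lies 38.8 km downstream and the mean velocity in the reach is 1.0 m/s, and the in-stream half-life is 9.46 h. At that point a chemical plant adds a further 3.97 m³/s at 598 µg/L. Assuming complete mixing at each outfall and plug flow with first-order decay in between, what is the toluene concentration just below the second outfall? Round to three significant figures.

63.9 µg/L

After mixing, C = (44.60·0.6600 + 1.980·940.0) / 46.58 = 1891/46.58 = 40.59 µg/L; combined flow 46.58 m³/s.
Travel time t = 38.8·1000 / 1.0 = 38800 s = 10.78 h.
Half-life 9.46 h → k = ln 2 / 9.46 = 0.07327 h⁻¹ = 1.759 d⁻¹.
Decay over the reach: 40.59·exp(−kt) = 40.59·0.4540 = 18.43 µg/L.
At the second outfall, C = (46.58·18.43 + 3.970·598.0) / (46.58 + 3.970) = 63.94 µg/L.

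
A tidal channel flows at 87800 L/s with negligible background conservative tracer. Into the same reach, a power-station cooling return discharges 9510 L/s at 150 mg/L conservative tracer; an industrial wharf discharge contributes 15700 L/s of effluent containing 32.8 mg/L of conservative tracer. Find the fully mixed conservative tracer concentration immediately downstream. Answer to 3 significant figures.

17.2 mg/L

Mass balance: C = (87800·0 + 9510·150.0 + 15700·32.80) / 113000 = 1941000/113000 = 17.18 mg/L.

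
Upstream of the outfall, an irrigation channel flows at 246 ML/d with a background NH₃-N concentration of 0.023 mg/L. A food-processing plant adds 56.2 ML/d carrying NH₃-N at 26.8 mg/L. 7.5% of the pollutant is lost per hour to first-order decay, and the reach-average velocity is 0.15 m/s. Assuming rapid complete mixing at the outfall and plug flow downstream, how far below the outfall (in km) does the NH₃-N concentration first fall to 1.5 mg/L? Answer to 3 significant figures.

8.34 km

Flow-weighted average: C = (246.0·0.02300 + 56.20·26.80) / 302.2 = 1512/302.2 = 5.003 mg/L.
7.5%/h lost → k = −ln(1 − 0.075) = 0.07796 h⁻¹.
Set 5.003·exp(−k·t) = 1.5 → t = ln(5.003/1.5)/k = 55620 s = 15.45 h.
Distance = v·t = 0.15·55620 = 8343 m = 8.343 km.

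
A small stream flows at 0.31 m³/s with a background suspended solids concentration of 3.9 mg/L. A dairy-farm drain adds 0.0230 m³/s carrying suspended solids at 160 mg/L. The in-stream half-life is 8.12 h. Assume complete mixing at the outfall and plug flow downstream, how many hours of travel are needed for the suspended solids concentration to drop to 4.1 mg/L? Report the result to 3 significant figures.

Mixed concentration C = ΣQC/ΣQ = (0.3100·3.900 + 0.02300·160.0) / 0.3330 = 4.889/0.3330 = 14.68 mg/L.
Half-life 8.12 h → k = ln 2 / 8.12 = 0.08536 h⁻¹ = 2.049 d⁻¹.
14.68·exp(−k·t) = 4.1 → t = ln(14.68/4.1)/k = 53800 s = 14.94 h.

14.9 h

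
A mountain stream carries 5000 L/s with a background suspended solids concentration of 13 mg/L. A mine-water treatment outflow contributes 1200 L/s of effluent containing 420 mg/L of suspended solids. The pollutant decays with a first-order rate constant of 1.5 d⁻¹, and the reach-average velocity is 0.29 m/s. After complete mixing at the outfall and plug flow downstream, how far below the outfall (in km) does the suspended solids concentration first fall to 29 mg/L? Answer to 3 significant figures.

19.2 km

Mass balance: C = (5000·13.00 + 1200·420.0) / 6200 = 569000/6200 = 91.77 mg/L.
Set 91.77·exp(−k·t) = 29 → t = ln(91.77/29)/k = 66360 s = 18.43 h.
Distance = v·t = 0.29·66360 = 19240 m = 19.24 km.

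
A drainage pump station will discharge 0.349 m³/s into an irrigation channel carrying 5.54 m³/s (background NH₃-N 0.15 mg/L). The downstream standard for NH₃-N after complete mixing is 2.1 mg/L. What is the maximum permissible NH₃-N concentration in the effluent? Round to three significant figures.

At the limit, (Qr·Cr + Qe·Cₑ)/(Qr + Qe) = 2.1:
Cₑ = (5.889·2.1 − 5.540·0.1500) / 0.3490 = 33.05 mg/L.

33.1 mg/L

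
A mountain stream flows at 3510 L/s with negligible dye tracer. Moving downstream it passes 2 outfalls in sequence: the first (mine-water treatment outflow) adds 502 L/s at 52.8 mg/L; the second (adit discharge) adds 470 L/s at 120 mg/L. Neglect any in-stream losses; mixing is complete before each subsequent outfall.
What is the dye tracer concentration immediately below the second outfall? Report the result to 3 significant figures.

18.5 mg/L

After outfall 1: Q = 3510 + 502.0 = 4012 L/s; C = (3510·0 + 502.0·52.80)/4012 = 6.607 mg/L.
After outfall 2: Q = 4012 + 470.0 = 4482 L/s; C = (4012·6.607 + 470.0·120.0)/4482 = 18.50 mg/L.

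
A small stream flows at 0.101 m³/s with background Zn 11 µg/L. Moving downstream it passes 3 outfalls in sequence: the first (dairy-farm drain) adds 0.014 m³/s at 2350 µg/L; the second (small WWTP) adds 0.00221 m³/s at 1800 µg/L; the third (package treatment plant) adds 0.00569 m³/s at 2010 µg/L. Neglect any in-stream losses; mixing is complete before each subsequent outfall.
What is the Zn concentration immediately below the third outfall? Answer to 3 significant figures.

402 µg/L

Below outfall 1: Q → 0.1150 m³/s, C = (0.1010·11.00 + 0.01400·2350)/0.1150 = 295.7 µg/L.
Below outfall 2: Q → 0.1172 m³/s, C = (0.1150·295.7 + 0.002210·1800)/0.1172 = 324.1 µg/L.
Below outfall 3: Q → 0.1229 m³/s, C = (0.1172·324.1 + 0.005690·2010)/0.1229 = 402.2 µg/L.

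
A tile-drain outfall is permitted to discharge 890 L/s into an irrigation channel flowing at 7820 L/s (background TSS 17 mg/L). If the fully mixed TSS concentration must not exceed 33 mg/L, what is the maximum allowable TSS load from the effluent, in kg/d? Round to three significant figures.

Mass balance at the limit: 7820·17.00 + 890.0·Cₑ = 8710·33 → Cₑ = 173.6 mg/L.
890.0 L/s = 0.8900 m³/s. Load = 0.8900 m³/s × 173.6 g/m³ × 86 400 s/d = 13350 kg/d.

13300 kg/d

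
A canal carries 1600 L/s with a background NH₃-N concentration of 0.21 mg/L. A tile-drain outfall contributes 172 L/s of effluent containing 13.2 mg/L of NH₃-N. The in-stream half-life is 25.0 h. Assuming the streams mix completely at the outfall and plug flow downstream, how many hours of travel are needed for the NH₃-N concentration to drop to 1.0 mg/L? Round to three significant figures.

13.9 h

Mass balance: C = (1600·0.2100 + 172.0·13.20) / 1772 = 2606/1772 = 1.471 mg/L.
Half-life 25.0 h → k = ln 2 / 25.0 = 0.02773 h⁻¹ = 0.6654 d⁻¹.
1.471·exp(−k·t) = 1.0 → t = ln(1.471/1.0)/k = 50100 s = 13.92 h.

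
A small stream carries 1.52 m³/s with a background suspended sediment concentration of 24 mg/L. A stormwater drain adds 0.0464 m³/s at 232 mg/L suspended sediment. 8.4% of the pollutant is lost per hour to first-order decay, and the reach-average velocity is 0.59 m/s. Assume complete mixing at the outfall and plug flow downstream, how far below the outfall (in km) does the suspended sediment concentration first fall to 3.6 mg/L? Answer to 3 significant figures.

Conservation of mass: C = (1.520·24.00 + 0.04640·232.0) / 1.566 = 47.24/1.566 = 30.16 mg/L.
8.4%/h lost → k = −ln(1 − 0.084) = 0.08774 h⁻¹.
Set 30.16·exp(−k·t) = 3.6 → t = ln(30.16/3.6)/k = 87220 s = 24.23 h.
Distance = v·t = 0.59·87220 = 51460 m = 51.46 km.

51.5 km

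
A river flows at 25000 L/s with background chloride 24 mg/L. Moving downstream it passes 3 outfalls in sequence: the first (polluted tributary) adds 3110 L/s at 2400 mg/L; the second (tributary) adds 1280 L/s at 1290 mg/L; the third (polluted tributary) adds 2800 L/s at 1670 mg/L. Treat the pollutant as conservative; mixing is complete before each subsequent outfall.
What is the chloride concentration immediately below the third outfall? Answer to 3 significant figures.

After outfall 1: Q = 25000 + 3110 = 28110 L/s; C = (25000·24.00 + 3110·2400)/28110 = 286.9 mg/L.
After outfall 2: Q = 28110 + 1280 = 29390 L/s; C = (28110·286.9 + 1280·1290)/29390 = 330.6 mg/L.
After outfall 3: Q = 29390 + 2800 = 32190 L/s; C = (29390·330.6 + 2800·1670)/32190 = 447.1 mg/L.

447 mg/L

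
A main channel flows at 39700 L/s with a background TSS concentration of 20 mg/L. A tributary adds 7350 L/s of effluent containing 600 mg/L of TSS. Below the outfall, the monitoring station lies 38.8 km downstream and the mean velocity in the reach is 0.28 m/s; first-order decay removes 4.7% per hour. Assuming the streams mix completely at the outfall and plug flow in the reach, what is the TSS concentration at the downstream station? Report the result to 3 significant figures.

17.3 mg/L

After mixing, C = (39700·20.00 + 7350·600.0) / 47050 = 5204000/47050 = 110.6 mg/L.
Travel time t = 38.8·1000 / 0.28 = 138600 s = 38.49 h.
4.7%/h lost → k = −ln(1 − 0.047) = 0.04814 h⁻¹.
Applying C = C₀e^(−kt): 110.6 × 0.1568 = 17.34 mg/L.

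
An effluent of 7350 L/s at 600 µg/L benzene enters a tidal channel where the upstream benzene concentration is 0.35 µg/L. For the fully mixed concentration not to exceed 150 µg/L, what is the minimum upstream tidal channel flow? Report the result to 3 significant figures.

22100 L/s

Set C_mix = 150: (Q·0.3500 + 7350·600.0) / (Q + 7350) = 150
→ Q = 7350·(600.0 − 150)/(150 − 0.3500) = 22100 L/s.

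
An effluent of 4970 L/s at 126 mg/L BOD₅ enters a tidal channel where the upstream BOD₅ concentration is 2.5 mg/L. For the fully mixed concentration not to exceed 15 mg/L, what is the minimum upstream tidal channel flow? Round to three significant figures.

Set C_mix = 15: (Q·2.500 + 4970·126.0) / (Q + 4970) = 15
→ Q = 4970·(126.0 − 15)/(15 − 2.500) = 44130 L/s.

44100 L/s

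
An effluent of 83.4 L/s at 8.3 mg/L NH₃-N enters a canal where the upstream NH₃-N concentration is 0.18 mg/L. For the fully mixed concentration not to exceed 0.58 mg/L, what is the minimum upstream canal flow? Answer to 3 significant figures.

Set C_mix = 0.58: (Q·0.1800 + 83.40·8.300) / (Q + 83.40) = 0.58
→ Q = 83.40·(8.300 − 0.58)/(0.58 − 0.1800) = 1610 L/s.

1610 L/s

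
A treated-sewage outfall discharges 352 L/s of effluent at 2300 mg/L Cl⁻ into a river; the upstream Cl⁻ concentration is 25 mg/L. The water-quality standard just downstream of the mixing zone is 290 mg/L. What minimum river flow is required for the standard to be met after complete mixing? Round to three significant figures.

2670 L/s

Set C_mix = 290: (Q·25.00 + 352.0·2300) / (Q + 352.0) = 290
→ Q = 352.0·(2300 − 290)/(290 − 25.00) = 2670 L/s.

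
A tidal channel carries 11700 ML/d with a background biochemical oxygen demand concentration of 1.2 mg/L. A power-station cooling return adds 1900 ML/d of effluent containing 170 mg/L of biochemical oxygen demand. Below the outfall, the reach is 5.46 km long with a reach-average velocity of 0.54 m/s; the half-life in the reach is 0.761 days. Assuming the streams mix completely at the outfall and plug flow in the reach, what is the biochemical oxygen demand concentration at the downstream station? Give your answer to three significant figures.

Flow-weighted average: C = (11700·1.200 + 1900·170.0) / 13600 = 337000/13600 = 24.78 mg/L.
Travel time t = 5.46·1000 / 0.54 = 10110 s = 2.809 h.
Half-life 0.761 d → k = ln 2 / 0.761 = 0.9108 d⁻¹.
Decay over the reach: 24.78·exp(−kt) = 24.78·0.8989 = 22.28 mg/L.

22.3 mg/L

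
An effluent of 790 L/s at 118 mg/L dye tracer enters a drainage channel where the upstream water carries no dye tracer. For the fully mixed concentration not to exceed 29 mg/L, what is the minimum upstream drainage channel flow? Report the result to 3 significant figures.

2420 L/s

Set C_mix = 29: (Q·0 + 790.0·118.0) / (Q + 790.0) = 29
→ Q = 790.0·(118.0 − 29)/(29 − 0) = 2424 L/s.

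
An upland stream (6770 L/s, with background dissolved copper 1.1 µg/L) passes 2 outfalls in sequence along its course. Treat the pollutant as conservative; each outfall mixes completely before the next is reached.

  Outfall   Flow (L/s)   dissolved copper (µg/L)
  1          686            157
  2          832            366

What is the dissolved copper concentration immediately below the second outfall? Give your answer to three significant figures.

50.6 µg/L

Below outfall 1: Q → 7456 L/s, C = (6770·1.100 + 686.0·157.0)/7456 = 15.44 µg/L.
Below outfall 2: Q → 8288 L/s, C = (7456·15.44 + 832.0·366.0)/8288 = 50.63 µg/L.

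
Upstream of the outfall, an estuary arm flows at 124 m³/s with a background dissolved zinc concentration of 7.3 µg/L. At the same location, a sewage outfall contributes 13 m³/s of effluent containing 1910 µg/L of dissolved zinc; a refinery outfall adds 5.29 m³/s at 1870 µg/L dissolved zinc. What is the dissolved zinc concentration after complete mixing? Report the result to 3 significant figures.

Mixed concentration C = ΣQC/ΣQ = (124.0·7.300 + 13.00·1910 + 5.290·1870) / 142.3 = 35630/142.3 = 250.4 µg/L.

250 µg/L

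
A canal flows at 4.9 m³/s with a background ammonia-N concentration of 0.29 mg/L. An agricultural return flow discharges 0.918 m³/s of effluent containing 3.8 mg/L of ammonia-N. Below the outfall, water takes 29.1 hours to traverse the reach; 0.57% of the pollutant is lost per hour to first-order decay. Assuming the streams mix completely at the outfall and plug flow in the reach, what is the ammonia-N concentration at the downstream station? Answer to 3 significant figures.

Mixed concentration C = ΣQC/ΣQ = (4.900·0.2900 + 0.9180·3.800) / 5.818 = 4.909/5.818 = 0.8438 mg/L.
0.57%/h lost → k = −ln(1 − 0.0057) = 0.005716 h⁻¹.
After decay, C = 0.8438 × e^(−kt) = 0.8438 × 0.8468 = 0.7145 mg/L.

0.715 mg/L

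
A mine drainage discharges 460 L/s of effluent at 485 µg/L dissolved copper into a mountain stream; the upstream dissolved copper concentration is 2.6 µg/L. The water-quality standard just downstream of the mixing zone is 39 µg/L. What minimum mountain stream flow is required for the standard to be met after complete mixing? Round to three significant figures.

5640 L/s

Set C_mix = 39: (Q·2.600 + 460.0·485.0) / (Q + 460.0) = 39
→ Q = 460.0·(485.0 − 39)/(39 − 2.600) = 5636 L/s.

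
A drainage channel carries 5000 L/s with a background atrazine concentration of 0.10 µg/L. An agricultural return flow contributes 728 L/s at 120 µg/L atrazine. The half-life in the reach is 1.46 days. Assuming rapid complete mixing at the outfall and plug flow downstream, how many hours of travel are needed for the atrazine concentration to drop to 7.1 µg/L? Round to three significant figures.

38.9 h

Mass balance: C = (5000·0.1000 + 728.0·120.0) / 5728 = 87860/5728 = 15.34 µg/L.
Half-life 1.46 d → k = ln 2 / 1.46 = 0.4748 d⁻¹.
15.34·exp(−k·t) = 7.1 → t = ln(15.34/7.1)/k = 140200 s = 38.94 h.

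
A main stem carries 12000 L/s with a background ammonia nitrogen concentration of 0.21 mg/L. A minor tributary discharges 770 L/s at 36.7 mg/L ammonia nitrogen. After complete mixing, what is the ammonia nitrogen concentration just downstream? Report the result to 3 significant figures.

2.41 mg/L

Conservation of mass: C = (12000·0.2100 + 770.0·36.70) / 12770 = 30780/12770 = 2.410 mg/L.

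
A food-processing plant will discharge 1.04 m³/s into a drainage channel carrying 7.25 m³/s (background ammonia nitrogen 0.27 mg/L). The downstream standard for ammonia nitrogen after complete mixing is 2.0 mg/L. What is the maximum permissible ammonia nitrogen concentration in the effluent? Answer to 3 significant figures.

At the limit, (Qr·Cr + Qe·Cₑ)/(Qr + Qe) = 2.0:
Cₑ = (8.290·2.0 − 7.250·0.2700) / 1.040 = 14.06 mg/L.

14.1 mg/L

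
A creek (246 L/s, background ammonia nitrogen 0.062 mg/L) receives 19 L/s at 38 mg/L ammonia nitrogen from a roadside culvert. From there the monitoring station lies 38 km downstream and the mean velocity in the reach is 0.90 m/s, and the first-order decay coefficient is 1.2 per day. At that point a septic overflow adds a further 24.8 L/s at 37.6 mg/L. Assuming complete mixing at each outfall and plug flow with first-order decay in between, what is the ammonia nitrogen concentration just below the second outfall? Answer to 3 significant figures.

4.63 mg/L

Conservation of mass: C = (246.0·0.06200 + 19.00·38.00) / 265.0 = 737.3/265.0 = 2.782 mg/L; combined flow 265.0 L/s.
Travel time t = 38·1000 / 0.90 = 42220 s = 11.73 h.
Applying C = C₀e^(−kt): 2.782 × 0.5563 = 1.548 mg/L.
Second outfall: C = (265.0·1.548 + 24.80·37.60)/289.8 = 4.633 mg/L.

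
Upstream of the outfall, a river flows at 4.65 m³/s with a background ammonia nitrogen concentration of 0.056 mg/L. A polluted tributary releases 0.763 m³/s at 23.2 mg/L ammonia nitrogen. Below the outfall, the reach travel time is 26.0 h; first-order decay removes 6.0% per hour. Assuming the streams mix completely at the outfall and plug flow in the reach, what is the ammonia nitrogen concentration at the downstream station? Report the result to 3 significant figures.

0.664 mg/L

Mass balance: C = (4.650·0.05600 + 0.7630·23.20) / 5.413 = 17.96/5.413 = 3.318 mg/L.
6.0%/h lost → k = −ln(1 − 0.06) = 0.06188 h⁻¹.
Applying C = C₀e^(−kt): 3.318 × 0.2001 = 0.6641 mg/L.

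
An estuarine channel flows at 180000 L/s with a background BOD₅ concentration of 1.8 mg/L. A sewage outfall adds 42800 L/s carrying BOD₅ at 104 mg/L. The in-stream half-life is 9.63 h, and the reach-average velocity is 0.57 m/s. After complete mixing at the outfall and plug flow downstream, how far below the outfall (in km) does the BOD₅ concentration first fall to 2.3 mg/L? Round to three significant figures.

63.6 km

Conservation of mass: C = (180000·1.800 + 42800·104.0) / 222800 = 4775000/222800 = 21.43 mg/L.
Half-life 9.63 h → k = ln 2 / 9.63 = 0.07198 h⁻¹ = 1.727 d⁻¹.
Set 21.43·exp(−k·t) = 2.3 → t = ln(21.43/2.3)/k = 111600 s = 31.01 h.
Distance = v·t = 0.57·111600 = 63630 m = 63.63 km.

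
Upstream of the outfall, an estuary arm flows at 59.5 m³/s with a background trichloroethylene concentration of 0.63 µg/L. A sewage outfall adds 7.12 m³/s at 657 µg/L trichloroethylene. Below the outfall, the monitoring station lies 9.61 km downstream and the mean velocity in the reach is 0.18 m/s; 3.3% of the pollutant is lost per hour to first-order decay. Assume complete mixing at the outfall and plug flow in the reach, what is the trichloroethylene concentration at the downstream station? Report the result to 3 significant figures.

Flow-weighted average: C = (59.50·0.6300 + 7.120·657.0) / 66.62 = 4715/66.62 = 70.78 µg/L.
Travel time t = 9.61·1000 / 0.18 = 53390 s = 14.83 h.
3.3%/h lost → k = −ln(1 − 0.033) = 0.03356 h⁻¹.
Decay over the reach: 70.78·exp(−kt) = 70.78·0.6080 = 43.03 µg/L.

43.0 µg/L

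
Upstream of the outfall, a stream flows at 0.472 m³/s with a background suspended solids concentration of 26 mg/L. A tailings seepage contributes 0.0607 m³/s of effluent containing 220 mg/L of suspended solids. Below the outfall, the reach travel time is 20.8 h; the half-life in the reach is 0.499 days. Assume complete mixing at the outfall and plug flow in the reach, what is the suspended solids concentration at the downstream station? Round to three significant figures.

14.4 mg/L

Mass balance: C = (0.4720·26.00 + 0.06070·220.0) / 0.5327 = 25.63/0.5327 = 48.11 mg/L.
Half-life 0.499 d → k = ln 2 / 0.499 = 1.389 d⁻¹.
First-order decay: C = 48.11·exp(−k·t) = 48.11·0.3000 = 14.43 mg/L.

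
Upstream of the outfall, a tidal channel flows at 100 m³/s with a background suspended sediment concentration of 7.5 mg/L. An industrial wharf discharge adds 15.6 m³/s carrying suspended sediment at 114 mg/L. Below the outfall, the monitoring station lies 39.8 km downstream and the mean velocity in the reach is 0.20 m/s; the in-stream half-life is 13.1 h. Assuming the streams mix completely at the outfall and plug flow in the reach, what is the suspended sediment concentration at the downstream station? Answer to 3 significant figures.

After mixing, C = (100.0·7.500 + 15.60·114.0) / 115.6 = 2528/115.6 = 21.87 mg/L.
Travel time t = 39.8·1000 / 0.20 = 199000 s = 55.28 h.
Half-life 13.1 h → k = ln 2 / 13.1 = 0.05291 h⁻¹ = 1.270 d⁻¹.
Decay over the reach: 21.87·exp(−kt) = 21.87·0.05367 = 1.174 mg/L.

1.17 mg/L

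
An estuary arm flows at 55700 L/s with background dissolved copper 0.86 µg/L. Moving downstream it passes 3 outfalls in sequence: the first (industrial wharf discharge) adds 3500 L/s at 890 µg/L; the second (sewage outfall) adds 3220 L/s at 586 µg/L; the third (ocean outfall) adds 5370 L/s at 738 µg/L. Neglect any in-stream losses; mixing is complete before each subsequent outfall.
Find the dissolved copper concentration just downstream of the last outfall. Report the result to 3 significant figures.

133 µg/L

Outfall 1: combined Q = 59200 L/s; C = (55700·0.8600 + 3500·890.0)/59200 = 53.43 µg/L.
Outfall 2: combined Q = 62420 L/s; C = (59200·53.43 + 3220·586.0)/62420 = 80.90 µg/L.
Outfall 3: combined Q = 67790 L/s; C = (62420·80.90 + 5370·738.0)/67790 = 133.0 µg/L.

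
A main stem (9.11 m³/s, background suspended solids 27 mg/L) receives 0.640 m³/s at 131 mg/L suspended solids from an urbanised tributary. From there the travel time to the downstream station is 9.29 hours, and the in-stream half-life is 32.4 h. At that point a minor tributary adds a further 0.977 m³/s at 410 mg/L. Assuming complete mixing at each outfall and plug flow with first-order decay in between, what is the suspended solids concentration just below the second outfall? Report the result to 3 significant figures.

62.5 mg/L

Mixed concentration C = ΣQC/ΣQ = (9.110·27.00 + 0.6400·131.0) / 9.750 = 329.8/9.750 = 33.83 mg/L; combined flow 9.750 m³/s.
Half-life 32.4 h → k = ln 2 / 32.4 = 0.02139 h⁻¹ = 0.5134 d⁻¹.
After decay, C = 33.83 × e^(−kt) = 33.83 × 0.8198 = 27.73 mg/L.
Second outfall: C = (9.750·27.73 + 0.9770·410.0)/10.73 = 62.55 mg/L.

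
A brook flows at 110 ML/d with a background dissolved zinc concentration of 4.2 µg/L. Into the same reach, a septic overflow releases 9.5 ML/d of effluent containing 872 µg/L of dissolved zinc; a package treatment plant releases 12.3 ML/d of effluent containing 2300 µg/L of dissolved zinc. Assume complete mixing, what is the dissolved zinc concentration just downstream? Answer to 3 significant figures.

281 µg/L

Mixed concentration C = ΣQC/ΣQ = (110.0·4.200 + 9.500·872.0 + 12.30·2300) / 131.8 = 37040/131.8 = 281.0 µg/L.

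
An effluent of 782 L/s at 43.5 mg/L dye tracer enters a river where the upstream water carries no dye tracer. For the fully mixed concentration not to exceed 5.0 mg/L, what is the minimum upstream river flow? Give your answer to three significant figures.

6020 L/s

Set C_mix = 5.0: (Q·0 + 782.0·43.50) / (Q + 782.0) = 5.0
→ Q = 782.0·(43.50 − 5.0)/(5.0 − 0) = 6021 L/s.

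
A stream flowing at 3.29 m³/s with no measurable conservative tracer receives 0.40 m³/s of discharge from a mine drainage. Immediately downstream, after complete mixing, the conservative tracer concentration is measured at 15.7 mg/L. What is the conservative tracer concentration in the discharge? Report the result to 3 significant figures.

145 mg/L

Mass balance: 3.290·0 + 0.4000·Cₑ = 3.690·15.70
→ Cₑ = (3.690·15.70 − 3.290·0) / 0.4000 = 144.8 mg/L.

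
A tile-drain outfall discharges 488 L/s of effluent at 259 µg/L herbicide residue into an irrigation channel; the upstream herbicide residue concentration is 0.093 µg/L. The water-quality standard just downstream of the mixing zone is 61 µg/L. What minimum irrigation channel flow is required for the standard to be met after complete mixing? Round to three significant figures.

1590 L/s

Set C_mix = 61: (Q·0.09300 + 488.0·259.0) / (Q + 488.0) = 61
→ Q = 488.0·(259.0 − 61)/(61 − 0.09300) = 1586 L/s.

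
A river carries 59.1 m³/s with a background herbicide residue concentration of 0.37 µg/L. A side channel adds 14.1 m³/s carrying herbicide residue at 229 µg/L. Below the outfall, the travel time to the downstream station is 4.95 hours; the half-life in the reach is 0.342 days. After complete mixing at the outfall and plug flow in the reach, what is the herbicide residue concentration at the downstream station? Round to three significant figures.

After mixing, C = (59.10·0.3700 + 14.10·229.0) / 73.20 = 3251/73.20 = 44.41 µg/L.
Half-life 0.342 d → k = ln 2 / 0.342 = 2.027 d⁻¹.
Decay over the reach: 44.41·exp(−kt) = 44.41·0.6584 = 29.24 µg/L.

29.2 µg/L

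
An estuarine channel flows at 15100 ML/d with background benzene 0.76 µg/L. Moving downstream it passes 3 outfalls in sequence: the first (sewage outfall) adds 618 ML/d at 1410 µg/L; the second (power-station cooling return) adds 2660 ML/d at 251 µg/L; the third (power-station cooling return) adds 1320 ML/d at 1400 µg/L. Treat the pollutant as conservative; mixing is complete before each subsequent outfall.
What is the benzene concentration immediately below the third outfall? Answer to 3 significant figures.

After outfall 1: Q = 15100 + 618.0 = 15720 ML/d; C = (15100·0.7600 + 618.0·1410)/15720 = 56.17 µg/L.
After outfall 2: Q = 15720 + 2660 = 18380 ML/d; C = (15720·56.17 + 2660·251.0)/18380 = 84.37 µg/L.
After outfall 3: Q = 18380 + 1320 = 19700 ML/d; C = (18380·84.37 + 1320·1400)/19700 = 172.5 µg/L.

173 µg/L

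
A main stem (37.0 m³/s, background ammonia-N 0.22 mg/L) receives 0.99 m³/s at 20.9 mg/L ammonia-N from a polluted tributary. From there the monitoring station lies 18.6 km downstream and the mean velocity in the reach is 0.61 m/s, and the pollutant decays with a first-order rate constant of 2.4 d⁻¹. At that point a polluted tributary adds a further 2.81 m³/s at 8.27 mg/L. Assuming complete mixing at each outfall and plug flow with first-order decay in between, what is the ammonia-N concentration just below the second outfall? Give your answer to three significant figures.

Flow-weighted average: C = (37.00·0.2200 + 0.9900·20.90) / 37.99 = 28.83/37.99 = 0.7589 mg/L; combined flow 37.99 m³/s.
Travel time t = 18.6·1000 / 0.61 = 30490 s = 8.470 h.
Applying C = C₀e^(−kt): 0.7589 × 0.4287 = 0.3253 mg/L.
At the second outfall, C = (37.99·0.3253 + 2.810·8.270) / (37.99 + 2.810) = 0.8725 mg/L.

0.873 mg/L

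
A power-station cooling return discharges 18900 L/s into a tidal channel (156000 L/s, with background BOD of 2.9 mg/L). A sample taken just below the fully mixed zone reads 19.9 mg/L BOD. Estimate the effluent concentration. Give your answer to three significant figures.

Mass balance: 156000·2.900 + 18900·Cₑ = 174900·19.90
→ Cₑ = (174900·19.90 − 156000·2.900) / 18900 = 160.2 mg/L.

160 mg/L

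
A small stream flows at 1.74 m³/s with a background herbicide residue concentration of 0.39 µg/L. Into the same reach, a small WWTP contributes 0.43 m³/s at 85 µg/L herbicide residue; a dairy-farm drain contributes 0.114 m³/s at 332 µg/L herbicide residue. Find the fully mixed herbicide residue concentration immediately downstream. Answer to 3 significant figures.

Mass balance: C = (1.740·0.3900 + 0.4300·85.00 + 0.1140·332.0) / 2.284 = 75.08/2.284 = 32.87 µg/L.

32.9 µg/L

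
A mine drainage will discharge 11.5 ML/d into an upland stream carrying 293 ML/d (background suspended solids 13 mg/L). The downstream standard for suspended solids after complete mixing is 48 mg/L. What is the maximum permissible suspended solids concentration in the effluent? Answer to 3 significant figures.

At the limit, (Qr·Cr + Qe·Cₑ)/(Qr + Qe) = 48:
Cₑ = (304.5·48 − 293.0·13.00) / 11.50 = 939.7 mg/L.

940 mg/L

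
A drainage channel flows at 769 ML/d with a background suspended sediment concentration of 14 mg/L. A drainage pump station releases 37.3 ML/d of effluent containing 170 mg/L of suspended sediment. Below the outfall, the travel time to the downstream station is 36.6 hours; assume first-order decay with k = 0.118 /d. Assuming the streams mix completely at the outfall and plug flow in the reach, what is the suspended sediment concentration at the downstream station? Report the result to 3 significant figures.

17.7 mg/L

After mixing, C = (769.0·14.00 + 37.30·170.0) / 806.3 = 17110/806.3 = 21.22 mg/L.
Decay over the reach: 21.22·exp(−kt) = 21.22·0.8353 = 17.72 mg/L.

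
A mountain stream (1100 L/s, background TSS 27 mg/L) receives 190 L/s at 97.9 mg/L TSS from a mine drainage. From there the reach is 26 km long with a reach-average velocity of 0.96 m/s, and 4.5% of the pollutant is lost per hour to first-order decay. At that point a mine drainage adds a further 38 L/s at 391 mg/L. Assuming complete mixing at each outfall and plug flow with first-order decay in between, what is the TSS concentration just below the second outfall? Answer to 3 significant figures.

Conservation of mass: C = (1100·27.00 + 190.0·97.90) / 1290 = 48300/1290 = 37.44 mg/L; combined flow 1290 L/s.
Travel time t = 26·1000 / 0.96 = 27080 s = 7.523 h.
4.5%/h lost → k = −ln(1 − 0.045) = 0.04604 h⁻¹.
First-order decay: C = 37.44·exp(−k·t) = 37.44·0.7072 = 26.48 mg/L.
Second outfall: C = (1290·26.48 + 38.00·391.0)/1328 = 36.91 mg/L.

36.9 mg/L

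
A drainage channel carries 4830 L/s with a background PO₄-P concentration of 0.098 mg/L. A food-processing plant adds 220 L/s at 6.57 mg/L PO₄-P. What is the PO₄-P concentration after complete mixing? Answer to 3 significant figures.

After mixing, C = (4830·0.09800 + 220.0·6.570) / 5050 = 1919/5050 = 0.3799 mg/L.

0.380 mg/L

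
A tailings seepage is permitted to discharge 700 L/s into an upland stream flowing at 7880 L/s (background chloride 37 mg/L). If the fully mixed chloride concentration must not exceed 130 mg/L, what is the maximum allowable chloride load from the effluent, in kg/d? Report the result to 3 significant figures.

Mass balance at the limit: 7880·37.00 + 700.0·Cₑ = 8580·130 → Cₑ = 1177 mg/L.
700.0 L/s = 0.7000 m³/s. Load = 0.7000 m³/s × 1177 g/m³ × 86 400 s/d = 71180 kg/d.

71200 kg/d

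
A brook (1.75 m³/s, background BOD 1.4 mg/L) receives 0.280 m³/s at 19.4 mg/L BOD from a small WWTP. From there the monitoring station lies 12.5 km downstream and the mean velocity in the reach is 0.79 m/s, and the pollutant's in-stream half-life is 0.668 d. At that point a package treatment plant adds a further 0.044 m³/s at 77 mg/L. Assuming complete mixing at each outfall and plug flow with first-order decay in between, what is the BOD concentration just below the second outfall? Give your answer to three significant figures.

Conservation of mass: C = (1.750·1.400 + 0.2800·19.40) / 2.030 = 7.882/2.030 = 3.883 mg/L; combined flow 2.030 m³/s.
Travel time t = 12.5·1000 / 0.79 = 15820 s = 4.395 h.
Half-life 0.668 d → k = ln 2 / 0.668 = 1.038 d⁻¹.
First-order decay: C = 3.883·exp(−k·t) = 3.883·0.8269 = 3.211 mg/L.
At the second outfall, C = (2.030·3.211 + 0.04400·77.00) / (2.030 + 0.04400) = 4.776 mg/L.

4.78 mg/L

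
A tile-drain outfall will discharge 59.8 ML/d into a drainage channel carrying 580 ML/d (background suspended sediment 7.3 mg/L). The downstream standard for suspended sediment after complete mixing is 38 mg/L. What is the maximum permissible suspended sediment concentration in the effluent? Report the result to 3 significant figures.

336 mg/L

At the limit, (Qr·Cr + Qe·Cₑ)/(Qr + Qe) = 38:
Cₑ = (639.8·38 − 580.0·7.300) / 59.80 = 335.8 mg/L.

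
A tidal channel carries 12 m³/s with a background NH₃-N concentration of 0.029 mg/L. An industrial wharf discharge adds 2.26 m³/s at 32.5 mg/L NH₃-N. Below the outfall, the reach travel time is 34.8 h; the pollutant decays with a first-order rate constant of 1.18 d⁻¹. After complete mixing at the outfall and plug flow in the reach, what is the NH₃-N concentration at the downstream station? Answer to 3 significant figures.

0.935 mg/L

Flow-weighted average: C = (12.00·0.02900 + 2.260·32.50) / 14.26 = 73.80/14.26 = 5.175 mg/L.
Decay over the reach: 5.175·exp(−kt) = 5.175·0.1807 = 0.9351 mg/L.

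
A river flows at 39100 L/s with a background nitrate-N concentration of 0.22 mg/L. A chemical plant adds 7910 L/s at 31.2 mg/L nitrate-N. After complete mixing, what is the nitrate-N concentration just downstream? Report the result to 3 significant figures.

5.43 mg/L

After mixing, C = (39100·0.2200 + 7910·31.20) / 47010 = 255400/47010 = 5.433 mg/L.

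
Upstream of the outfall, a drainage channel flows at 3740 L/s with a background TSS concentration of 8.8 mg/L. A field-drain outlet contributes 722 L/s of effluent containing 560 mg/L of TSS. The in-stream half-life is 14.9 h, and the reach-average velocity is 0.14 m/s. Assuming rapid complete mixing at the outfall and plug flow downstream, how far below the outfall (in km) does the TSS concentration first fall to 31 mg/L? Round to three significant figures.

12.5 km

Flow-weighted average: C = (3740·8.800 + 722.0·560.0) / 4462 = 437200/4462 = 97.99 mg/L.
Half-life 14.9 h → k = ln 2 / 14.9 = 0.04652 h⁻¹ = 1.116 d⁻¹.
Set 97.99·exp(−k·t) = 31 → t = ln(97.99/31)/k = 89060 s = 24.74 h.
Distance = v·t = 0.14·89060 = 12470 m = 12.47 km.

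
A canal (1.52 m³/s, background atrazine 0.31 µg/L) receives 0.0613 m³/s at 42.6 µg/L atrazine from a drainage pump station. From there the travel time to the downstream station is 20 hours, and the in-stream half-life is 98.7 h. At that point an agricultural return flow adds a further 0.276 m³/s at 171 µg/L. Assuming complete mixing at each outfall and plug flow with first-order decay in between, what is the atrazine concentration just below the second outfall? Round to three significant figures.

Mass balance: C = (1.520·0.3100 + 0.06130·42.60) / 1.581 = 3.083/1.581 = 1.949 µg/L; combined flow 1.581 m³/s.
Half-life 98.7 h → k = ln 2 / 98.7 = 0.007023 h⁻¹ = 0.1685 d⁻¹.
First-order decay: C = 1.949·exp(−k·t) = 1.949·0.8690 = 1.694 µg/L.
At the second outfall, C = (1.581·1.694 + 0.2760·171.0) / (1.581 + 0.2760) = 26.85 µg/L.

26.9 µg/L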